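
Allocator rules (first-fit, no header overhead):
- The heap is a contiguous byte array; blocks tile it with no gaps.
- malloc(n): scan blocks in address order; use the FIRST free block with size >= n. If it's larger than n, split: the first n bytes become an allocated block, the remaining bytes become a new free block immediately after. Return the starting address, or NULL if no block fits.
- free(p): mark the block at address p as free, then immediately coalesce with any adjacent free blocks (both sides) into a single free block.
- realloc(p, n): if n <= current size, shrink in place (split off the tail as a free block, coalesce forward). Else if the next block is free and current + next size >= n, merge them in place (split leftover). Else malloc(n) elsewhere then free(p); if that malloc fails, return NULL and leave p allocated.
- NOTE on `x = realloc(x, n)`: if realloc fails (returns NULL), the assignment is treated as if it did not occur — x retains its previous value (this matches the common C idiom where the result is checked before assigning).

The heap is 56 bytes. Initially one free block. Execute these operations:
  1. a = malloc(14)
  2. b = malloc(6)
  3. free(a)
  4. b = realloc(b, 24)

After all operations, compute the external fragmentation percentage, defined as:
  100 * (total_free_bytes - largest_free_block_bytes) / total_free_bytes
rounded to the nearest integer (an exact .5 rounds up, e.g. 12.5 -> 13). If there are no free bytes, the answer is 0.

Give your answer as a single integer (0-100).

Op 1: a = malloc(14) -> a = 0; heap: [0-13 ALLOC][14-55 FREE]
Op 2: b = malloc(6) -> b = 14; heap: [0-13 ALLOC][14-19 ALLOC][20-55 FREE]
Op 3: free(a) -> (freed a); heap: [0-13 FREE][14-19 ALLOC][20-55 FREE]
Op 4: b = realloc(b, 24) -> b = 14; heap: [0-13 FREE][14-37 ALLOC][38-55 FREE]
Free blocks: [14 18] total_free=32 largest=18 -> 100*(32-18)/32 = 1400/32 = 43.75 -> rounds to 44

Answer: 44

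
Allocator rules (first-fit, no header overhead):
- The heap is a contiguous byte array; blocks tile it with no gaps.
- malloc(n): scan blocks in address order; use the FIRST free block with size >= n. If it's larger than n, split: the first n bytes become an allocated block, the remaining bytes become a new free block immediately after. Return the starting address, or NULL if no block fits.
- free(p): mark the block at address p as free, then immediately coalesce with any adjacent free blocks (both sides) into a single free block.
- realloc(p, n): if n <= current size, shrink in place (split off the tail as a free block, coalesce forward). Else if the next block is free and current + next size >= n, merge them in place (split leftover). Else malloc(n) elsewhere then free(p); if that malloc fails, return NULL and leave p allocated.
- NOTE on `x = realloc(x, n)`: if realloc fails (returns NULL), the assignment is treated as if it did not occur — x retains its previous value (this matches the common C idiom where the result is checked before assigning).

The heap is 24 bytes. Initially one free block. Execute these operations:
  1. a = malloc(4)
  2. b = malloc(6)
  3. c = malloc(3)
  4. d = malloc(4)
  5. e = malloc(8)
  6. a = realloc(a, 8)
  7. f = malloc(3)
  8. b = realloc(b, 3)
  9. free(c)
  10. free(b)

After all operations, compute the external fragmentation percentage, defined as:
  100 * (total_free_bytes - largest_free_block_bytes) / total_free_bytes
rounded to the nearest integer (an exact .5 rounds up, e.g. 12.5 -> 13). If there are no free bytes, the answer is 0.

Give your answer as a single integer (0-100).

Answer: 31

Derivation:
Op 1: a = malloc(4) -> a = 0; heap: [0-3 ALLOC][4-23 FREE]
Op 2: b = malloc(6) -> b = 4; heap: [0-3 ALLOC][4-9 ALLOC][10-23 FREE]
Op 3: c = malloc(3) -> c = 10; heap: [0-3 ALLOC][4-9 ALLOC][10-12 ALLOC][13-23 FREE]
Op 4: d = malloc(4) -> d = 13; heap: [0-3 ALLOC][4-9 ALLOC][10-12 ALLOC][13-16 ALLOC][17-23 FREE]
Op 5: e = malloc(8) -> e = NULL; heap: [0-3 ALLOC][4-9 ALLOC][10-12 ALLOC][13-16 ALLOC][17-23 FREE]
Op 6: a = realloc(a, 8) -> NULL (a unchanged); heap: [0-3 ALLOC][4-9 ALLOC][10-12 ALLOC][13-16 ALLOC][17-23 FREE]
Op 7: f = malloc(3) -> f = 17; heap: [0-3 ALLOC][4-9 ALLOC][10-12 ALLOC][13-16 ALLOC][17-19 ALLOC][20-23 FREE]
Op 8: b = realloc(b, 3) -> b = 4; heap: [0-3 ALLOC][4-6 ALLOC][7-9 FREE][10-12 ALLOC][13-16 ALLOC][17-19 ALLOC][20-23 FREE]
Op 9: free(c) -> (freed c); heap: [0-3 ALLOC][4-6 ALLOC][7-12 FREE][13-16 ALLOC][17-19 ALLOC][20-23 FREE]
Op 10: free(b) -> (freed b); heap: [0-3 ALLOC][4-12 FREE][13-16 ALLOC][17-19 ALLOC][20-23 FREE]
Free blocks: [9 4] total_free=13 largest=9 -> 100*(13-9)/13 = 400/13 ≈ 30.769 -> rounds to 31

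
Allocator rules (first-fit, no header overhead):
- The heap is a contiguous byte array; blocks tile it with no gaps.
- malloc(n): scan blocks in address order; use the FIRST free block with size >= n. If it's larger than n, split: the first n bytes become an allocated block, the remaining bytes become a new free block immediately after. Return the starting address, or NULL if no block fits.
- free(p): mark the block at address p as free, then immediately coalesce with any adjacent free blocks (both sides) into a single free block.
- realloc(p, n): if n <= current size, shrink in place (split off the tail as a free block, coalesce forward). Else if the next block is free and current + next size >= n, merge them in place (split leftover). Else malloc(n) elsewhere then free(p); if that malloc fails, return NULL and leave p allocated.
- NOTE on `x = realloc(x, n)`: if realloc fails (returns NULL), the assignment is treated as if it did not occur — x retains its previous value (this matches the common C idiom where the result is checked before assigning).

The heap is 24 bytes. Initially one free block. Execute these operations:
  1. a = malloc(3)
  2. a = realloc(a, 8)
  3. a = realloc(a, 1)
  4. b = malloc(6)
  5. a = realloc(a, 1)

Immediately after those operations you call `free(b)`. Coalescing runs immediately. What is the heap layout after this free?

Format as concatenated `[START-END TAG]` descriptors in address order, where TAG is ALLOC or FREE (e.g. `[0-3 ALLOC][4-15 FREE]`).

Answer: [0-0 ALLOC][1-23 FREE]

Derivation:
Op 1: a = malloc(3) -> a = 0; heap: [0-2 ALLOC][3-23 FREE]
Op 2: a = realloc(a, 8) -> a = 0; heap: [0-7 ALLOC][8-23 FREE]
Op 3: a = realloc(a, 1) -> a = 0; heap: [0-0 ALLOC][1-23 FREE]
Op 4: b = malloc(6) -> b = 1; heap: [0-0 ALLOC][1-6 ALLOC][7-23 FREE]
Op 5: a = realloc(a, 1) -> a = 0; heap: [0-0 ALLOC][1-6 ALLOC][7-23 FREE]
free(b): b = 1 -> block [1-6 ALLOC]; mark free, coalesce with adjacent free neighbors -> [0-0 ALLOC][1-23 FREE]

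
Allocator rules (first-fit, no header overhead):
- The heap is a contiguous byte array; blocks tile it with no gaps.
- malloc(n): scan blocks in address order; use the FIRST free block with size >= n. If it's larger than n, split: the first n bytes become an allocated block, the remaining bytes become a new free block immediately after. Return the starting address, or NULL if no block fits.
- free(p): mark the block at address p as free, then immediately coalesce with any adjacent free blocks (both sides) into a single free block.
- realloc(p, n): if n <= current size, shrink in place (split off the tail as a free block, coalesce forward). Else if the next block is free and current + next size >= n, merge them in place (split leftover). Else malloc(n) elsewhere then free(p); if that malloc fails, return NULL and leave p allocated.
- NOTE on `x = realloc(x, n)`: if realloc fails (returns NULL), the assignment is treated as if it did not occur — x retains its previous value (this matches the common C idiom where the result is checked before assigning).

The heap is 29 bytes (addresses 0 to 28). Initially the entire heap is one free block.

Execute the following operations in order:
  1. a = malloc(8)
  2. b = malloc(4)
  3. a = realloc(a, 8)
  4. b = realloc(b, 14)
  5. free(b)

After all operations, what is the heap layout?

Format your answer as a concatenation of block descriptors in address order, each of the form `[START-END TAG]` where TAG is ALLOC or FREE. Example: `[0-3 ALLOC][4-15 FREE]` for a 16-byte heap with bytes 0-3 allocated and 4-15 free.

Answer: [0-7 ALLOC][8-28 FREE]

Derivation:
Op 1: a = malloc(8) -> a = 0; heap: [0-7 ALLOC][8-28 FREE]
Op 2: b = malloc(4) -> b = 8; heap: [0-7 ALLOC][8-11 ALLOC][12-28 FREE]
Op 3: a = realloc(a, 8) -> a = 0; heap: [0-7 ALLOC][8-11 ALLOC][12-28 FREE]
Op 4: b = realloc(b, 14) -> b = 8; heap: [0-7 ALLOC][8-21 ALLOC][22-28 FREE]
Op 5: free(b) -> (freed b); heap: [0-7 ALLOC][8-28 FREE]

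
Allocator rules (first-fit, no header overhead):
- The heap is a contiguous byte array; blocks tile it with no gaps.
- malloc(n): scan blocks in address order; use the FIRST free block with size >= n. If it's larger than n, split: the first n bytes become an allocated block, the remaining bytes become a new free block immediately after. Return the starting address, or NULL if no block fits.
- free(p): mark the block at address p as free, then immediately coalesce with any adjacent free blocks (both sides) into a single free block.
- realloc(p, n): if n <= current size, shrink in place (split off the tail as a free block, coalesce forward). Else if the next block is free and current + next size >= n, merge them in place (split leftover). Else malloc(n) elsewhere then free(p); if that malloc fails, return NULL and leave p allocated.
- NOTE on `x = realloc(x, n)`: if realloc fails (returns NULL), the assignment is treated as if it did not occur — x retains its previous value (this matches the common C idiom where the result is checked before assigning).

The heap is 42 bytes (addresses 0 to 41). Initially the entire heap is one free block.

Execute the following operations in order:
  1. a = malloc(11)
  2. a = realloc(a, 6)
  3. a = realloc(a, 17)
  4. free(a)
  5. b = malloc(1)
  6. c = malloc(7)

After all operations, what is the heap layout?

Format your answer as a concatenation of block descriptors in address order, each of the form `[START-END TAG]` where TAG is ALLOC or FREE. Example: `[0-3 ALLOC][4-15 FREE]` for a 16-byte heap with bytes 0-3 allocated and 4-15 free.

Op 1: a = malloc(11) -> a = 0; heap: [0-10 ALLOC][11-41 FREE]
Op 2: a = realloc(a, 6) -> a = 0; heap: [0-5 ALLOC][6-41 FREE]
Op 3: a = realloc(a, 17) -> a = 0; heap: [0-16 ALLOC][17-41 FREE]
Op 4: free(a) -> (freed a); heap: [0-41 FREE]
Op 5: b = malloc(1) -> b = 0; heap: [0-0 ALLOC][1-41 FREE]
Op 6: c = malloc(7) -> c = 1; heap: [0-0 ALLOC][1-7 ALLOC][8-41 FREE]

Answer: [0-0 ALLOC][1-7 ALLOC][8-41 FREE]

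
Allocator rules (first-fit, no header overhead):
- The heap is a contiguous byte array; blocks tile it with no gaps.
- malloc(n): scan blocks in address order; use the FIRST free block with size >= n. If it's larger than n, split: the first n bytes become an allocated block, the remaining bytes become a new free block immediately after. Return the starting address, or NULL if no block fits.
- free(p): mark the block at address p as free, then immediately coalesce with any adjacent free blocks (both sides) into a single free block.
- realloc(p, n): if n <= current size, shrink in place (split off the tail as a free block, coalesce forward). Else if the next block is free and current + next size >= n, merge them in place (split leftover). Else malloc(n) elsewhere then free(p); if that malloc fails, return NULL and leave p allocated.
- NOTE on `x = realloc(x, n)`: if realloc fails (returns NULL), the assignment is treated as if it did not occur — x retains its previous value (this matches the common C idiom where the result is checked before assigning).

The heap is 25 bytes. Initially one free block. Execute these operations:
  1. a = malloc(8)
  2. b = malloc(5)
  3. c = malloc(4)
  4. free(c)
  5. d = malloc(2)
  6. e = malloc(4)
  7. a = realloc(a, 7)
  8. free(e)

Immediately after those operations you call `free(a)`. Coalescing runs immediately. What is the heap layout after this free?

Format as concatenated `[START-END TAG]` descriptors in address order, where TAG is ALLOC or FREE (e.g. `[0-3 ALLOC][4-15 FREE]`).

Op 1: a = malloc(8) -> a = 0; heap: [0-7 ALLOC][8-24 FREE]
Op 2: b = malloc(5) -> b = 8; heap: [0-7 ALLOC][8-12 ALLOC][13-24 FREE]
Op 3: c = malloc(4) -> c = 13; heap: [0-7 ALLOC][8-12 ALLOC][13-16 ALLOC][17-24 FREE]
Op 4: free(c) -> (freed c); heap: [0-7 ALLOC][8-12 ALLOC][13-24 FREE]
Op 5: d = malloc(2) -> d = 13; heap: [0-7 ALLOC][8-12 ALLOC][13-14 ALLOC][15-24 FREE]
Op 6: e = malloc(4) -> e = 15; heap: [0-7 ALLOC][8-12 ALLOC][13-14 ALLOC][15-18 ALLOC][19-24 FREE]
Op 7: a = realloc(a, 7) -> a = 0; heap: [0-6 ALLOC][7-7 FREE][8-12 ALLOC][13-14 ALLOC][15-18 ALLOC][19-24 FREE]
Op 8: free(e) -> (freed e); heap: [0-6 ALLOC][7-7 FREE][8-12 ALLOC][13-14 ALLOC][15-24 FREE]
free(a): a = 0 -> block [0-6 ALLOC]; mark free, coalesce with adjacent free neighbors -> [0-7 FREE][8-12 ALLOC][13-14 ALLOC][15-24 FREE]

Answer: [0-7 FREE][8-12 ALLOC][13-14 ALLOC][15-24 FREE]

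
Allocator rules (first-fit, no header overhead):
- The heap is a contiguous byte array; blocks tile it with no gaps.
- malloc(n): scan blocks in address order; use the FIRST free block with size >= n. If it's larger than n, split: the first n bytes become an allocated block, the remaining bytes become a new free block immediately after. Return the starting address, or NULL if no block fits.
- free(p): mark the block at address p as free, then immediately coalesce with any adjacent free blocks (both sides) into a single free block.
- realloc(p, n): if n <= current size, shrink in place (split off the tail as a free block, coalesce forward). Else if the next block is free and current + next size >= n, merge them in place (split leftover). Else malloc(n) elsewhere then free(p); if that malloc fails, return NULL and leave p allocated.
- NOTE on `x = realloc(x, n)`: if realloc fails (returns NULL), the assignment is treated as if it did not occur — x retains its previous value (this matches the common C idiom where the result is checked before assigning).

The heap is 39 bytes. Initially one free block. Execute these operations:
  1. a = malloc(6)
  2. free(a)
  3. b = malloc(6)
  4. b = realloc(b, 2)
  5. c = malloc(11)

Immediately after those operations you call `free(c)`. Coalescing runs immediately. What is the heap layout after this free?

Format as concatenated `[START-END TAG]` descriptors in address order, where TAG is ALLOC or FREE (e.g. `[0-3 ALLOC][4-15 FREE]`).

Op 1: a = malloc(6) -> a = 0; heap: [0-5 ALLOC][6-38 FREE]
Op 2: free(a) -> (freed a); heap: [0-38 FREE]
Op 3: b = malloc(6) -> b = 0; heap: [0-5 ALLOC][6-38 FREE]
Op 4: b = realloc(b, 2) -> b = 0; heap: [0-1 ALLOC][2-38 FREE]
Op 5: c = malloc(11) -> c = 2; heap: [0-1 ALLOC][2-12 ALLOC][13-38 FREE]
free(c): c = 2 -> block [2-12 ALLOC]; mark free, coalesce with adjacent free neighbors -> [0-1 ALLOC][2-38 FREE]

Answer: [0-1 ALLOC][2-38 FREE]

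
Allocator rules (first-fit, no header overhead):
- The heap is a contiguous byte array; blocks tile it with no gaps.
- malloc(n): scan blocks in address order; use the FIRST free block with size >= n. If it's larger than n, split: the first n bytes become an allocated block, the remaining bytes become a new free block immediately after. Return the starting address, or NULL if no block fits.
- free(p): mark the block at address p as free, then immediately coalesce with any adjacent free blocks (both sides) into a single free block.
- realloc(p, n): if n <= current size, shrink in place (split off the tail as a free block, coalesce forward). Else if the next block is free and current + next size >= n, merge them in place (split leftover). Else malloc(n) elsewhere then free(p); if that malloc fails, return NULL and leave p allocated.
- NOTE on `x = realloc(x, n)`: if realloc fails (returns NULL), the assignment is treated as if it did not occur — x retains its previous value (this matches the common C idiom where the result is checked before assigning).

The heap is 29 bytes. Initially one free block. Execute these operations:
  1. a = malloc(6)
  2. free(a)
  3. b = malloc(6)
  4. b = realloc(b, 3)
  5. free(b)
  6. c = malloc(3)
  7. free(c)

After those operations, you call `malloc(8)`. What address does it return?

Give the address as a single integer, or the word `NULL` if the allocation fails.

Answer: 0

Derivation:
Op 1: a = malloc(6) -> a = 0; heap: [0-5 ALLOC][6-28 FREE]
Op 2: free(a) -> (freed a); heap: [0-28 FREE]
Op 3: b = malloc(6) -> b = 0; heap: [0-5 ALLOC][6-28 FREE]
Op 4: b = realloc(b, 3) -> b = 0; heap: [0-2 ALLOC][3-28 FREE]
Op 5: free(b) -> (freed b); heap: [0-28 FREE]
Op 6: c = malloc(3) -> c = 0; heap: [0-2 ALLOC][3-28 FREE]
Op 7: free(c) -> (freed c); heap: [0-28 FREE]
malloc(8): first-fit scan over [0-28 FREE] -> 0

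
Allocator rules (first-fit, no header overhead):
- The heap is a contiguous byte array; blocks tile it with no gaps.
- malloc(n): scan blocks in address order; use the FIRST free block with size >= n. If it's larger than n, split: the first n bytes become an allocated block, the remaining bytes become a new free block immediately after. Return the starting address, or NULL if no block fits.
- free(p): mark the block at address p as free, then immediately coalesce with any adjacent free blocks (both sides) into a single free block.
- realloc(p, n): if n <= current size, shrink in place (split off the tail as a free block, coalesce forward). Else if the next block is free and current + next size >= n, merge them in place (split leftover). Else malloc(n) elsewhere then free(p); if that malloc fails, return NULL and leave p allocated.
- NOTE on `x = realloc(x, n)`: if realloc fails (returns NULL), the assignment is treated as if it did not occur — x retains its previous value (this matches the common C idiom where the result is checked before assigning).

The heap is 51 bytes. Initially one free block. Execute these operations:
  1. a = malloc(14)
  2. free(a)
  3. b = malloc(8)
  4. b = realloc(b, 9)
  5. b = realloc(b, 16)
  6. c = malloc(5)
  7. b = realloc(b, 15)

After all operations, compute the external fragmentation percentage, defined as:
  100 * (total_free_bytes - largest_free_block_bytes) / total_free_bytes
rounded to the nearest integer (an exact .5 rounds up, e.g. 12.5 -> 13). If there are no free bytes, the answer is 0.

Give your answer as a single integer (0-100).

Answer: 3

Derivation:
Op 1: a = malloc(14) -> a = 0; heap: [0-13 ALLOC][14-50 FREE]
Op 2: free(a) -> (freed a); heap: [0-50 FREE]
Op 3: b = malloc(8) -> b = 0; heap: [0-7 ALLOC][8-50 FREE]
Op 4: b = realloc(b, 9) -> b = 0; heap: [0-8 ALLOC][9-50 FREE]
Op 5: b = realloc(b, 16) -> b = 0; heap: [0-15 ALLOC][16-50 FREE]
Op 6: c = malloc(5) -> c = 16; heap: [0-15 ALLOC][16-20 ALLOC][21-50 FREE]
Op 7: b = realloc(b, 15) -> b = 0; heap: [0-14 ALLOC][15-15 FREE][16-20 ALLOC][21-50 FREE]
Free blocks: [1 30] total_free=31 largest=30 -> 100*(31-30)/31 = 100/31 ≈ 3.226 -> rounds to 3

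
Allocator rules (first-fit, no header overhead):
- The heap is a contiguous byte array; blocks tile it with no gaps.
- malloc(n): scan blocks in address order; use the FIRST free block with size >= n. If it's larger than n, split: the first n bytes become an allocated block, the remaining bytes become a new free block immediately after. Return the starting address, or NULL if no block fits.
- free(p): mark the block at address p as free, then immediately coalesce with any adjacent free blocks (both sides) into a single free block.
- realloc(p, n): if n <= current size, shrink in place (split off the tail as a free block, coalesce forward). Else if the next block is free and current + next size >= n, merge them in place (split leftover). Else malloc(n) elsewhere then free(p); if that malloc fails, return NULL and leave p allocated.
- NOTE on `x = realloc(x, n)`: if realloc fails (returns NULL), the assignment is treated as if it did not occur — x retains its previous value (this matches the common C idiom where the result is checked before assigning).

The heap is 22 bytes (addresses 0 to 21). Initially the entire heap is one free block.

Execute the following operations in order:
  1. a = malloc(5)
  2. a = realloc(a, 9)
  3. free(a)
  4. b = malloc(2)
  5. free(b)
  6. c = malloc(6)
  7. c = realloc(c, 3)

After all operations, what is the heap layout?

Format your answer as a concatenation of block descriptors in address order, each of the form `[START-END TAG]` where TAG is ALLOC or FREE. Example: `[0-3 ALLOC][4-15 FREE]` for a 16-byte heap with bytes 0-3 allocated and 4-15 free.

Answer: [0-2 ALLOC][3-21 FREE]

Derivation:
Op 1: a = malloc(5) -> a = 0; heap: [0-4 ALLOC][5-21 FREE]
Op 2: a = realloc(a, 9) -> a = 0; heap: [0-8 ALLOC][9-21 FREE]
Op 3: free(a) -> (freed a); heap: [0-21 FREE]
Op 4: b = malloc(2) -> b = 0; heap: [0-1 ALLOC][2-21 FREE]
Op 5: free(b) -> (freed b); heap: [0-21 FREE]
Op 6: c = malloc(6) -> c = 0; heap: [0-5 ALLOC][6-21 FREE]
Op 7: c = realloc(c, 3) -> c = 0; heap: [0-2 ALLOC][3-21 FREE]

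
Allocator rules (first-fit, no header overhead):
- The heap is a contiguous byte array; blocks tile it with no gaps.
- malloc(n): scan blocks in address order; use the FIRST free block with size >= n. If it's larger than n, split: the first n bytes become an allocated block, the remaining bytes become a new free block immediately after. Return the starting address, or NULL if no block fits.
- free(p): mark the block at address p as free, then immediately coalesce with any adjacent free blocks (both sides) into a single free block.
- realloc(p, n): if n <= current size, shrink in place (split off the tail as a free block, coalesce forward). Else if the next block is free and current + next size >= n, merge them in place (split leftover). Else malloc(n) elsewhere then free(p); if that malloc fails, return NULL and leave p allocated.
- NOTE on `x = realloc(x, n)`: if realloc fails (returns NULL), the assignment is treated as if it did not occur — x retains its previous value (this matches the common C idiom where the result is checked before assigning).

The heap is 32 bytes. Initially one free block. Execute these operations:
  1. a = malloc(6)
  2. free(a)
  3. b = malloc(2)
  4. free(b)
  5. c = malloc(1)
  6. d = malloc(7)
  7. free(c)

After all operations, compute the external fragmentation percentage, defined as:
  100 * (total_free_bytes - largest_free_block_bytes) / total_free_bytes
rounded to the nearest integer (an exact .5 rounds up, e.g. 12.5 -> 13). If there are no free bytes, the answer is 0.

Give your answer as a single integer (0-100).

Op 1: a = malloc(6) -> a = 0; heap: [0-5 ALLOC][6-31 FREE]
Op 2: free(a) -> (freed a); heap: [0-31 FREE]
Op 3: b = malloc(2) -> b = 0; heap: [0-1 ALLOC][2-31 FREE]
Op 4: free(b) -> (freed b); heap: [0-31 FREE]
Op 5: c = malloc(1) -> c = 0; heap: [0-0 ALLOC][1-31 FREE]
Op 6: d = malloc(7) -> d = 1; heap: [0-0 ALLOC][1-7 ALLOC][8-31 FREE]
Op 7: free(c) -> (freed c); heap: [0-0 FREE][1-7 ALLOC][8-31 FREE]
Free blocks: [1 24] total_free=25 largest=24 -> 100*(25-24)/25 = 100/25 = 4

Answer: 4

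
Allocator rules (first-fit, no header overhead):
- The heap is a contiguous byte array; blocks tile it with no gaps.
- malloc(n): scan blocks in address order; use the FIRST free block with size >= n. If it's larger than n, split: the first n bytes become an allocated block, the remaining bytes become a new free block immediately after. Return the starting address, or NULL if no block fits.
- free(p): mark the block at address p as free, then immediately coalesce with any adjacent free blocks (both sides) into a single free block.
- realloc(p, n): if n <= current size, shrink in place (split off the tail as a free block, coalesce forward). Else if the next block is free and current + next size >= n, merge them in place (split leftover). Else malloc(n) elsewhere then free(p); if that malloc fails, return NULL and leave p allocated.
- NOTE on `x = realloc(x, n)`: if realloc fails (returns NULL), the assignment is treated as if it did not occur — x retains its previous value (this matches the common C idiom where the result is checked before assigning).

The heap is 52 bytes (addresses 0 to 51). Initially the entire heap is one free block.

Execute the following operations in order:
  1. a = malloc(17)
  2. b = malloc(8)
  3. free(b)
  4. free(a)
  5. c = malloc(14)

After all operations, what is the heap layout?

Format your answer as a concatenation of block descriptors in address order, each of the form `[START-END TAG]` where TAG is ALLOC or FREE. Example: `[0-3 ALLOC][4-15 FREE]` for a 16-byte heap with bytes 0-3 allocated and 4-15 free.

Answer: [0-13 ALLOC][14-51 FREE]

Derivation:
Op 1: a = malloc(17) -> a = 0; heap: [0-16 ALLOC][17-51 FREE]
Op 2: b = malloc(8) -> b = 17; heap: [0-16 ALLOC][17-24 ALLOC][25-51 FREE]
Op 3: free(b) -> (freed b); heap: [0-16 ALLOC][17-51 FREE]
Op 4: free(a) -> (freed a); heap: [0-51 FREE]
Op 5: c = malloc(14) -> c = 0; heap: [0-13 ALLOC][14-51 FREE]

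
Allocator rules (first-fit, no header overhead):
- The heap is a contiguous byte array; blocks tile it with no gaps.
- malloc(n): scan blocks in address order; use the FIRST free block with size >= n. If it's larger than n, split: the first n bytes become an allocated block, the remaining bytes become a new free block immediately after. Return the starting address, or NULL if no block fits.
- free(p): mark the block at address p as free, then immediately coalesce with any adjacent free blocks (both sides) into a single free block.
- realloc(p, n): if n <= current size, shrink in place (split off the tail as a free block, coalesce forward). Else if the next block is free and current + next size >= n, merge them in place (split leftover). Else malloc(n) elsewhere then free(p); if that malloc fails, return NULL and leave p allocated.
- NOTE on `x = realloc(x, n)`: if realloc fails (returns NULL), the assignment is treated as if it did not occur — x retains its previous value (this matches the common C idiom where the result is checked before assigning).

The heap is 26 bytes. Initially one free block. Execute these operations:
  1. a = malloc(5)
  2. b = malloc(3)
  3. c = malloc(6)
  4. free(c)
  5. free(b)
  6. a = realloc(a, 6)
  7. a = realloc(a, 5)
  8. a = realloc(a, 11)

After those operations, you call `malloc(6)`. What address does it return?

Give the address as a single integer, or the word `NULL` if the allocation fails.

Answer: 11

Derivation:
Op 1: a = malloc(5) -> a = 0; heap: [0-4 ALLOC][5-25 FREE]
Op 2: b = malloc(3) -> b = 5; heap: [0-4 ALLOC][5-7 ALLOC][8-25 FREE]
Op 3: c = malloc(6) -> c = 8; heap: [0-4 ALLOC][5-7 ALLOC][8-13 ALLOC][14-25 FREE]
Op 4: free(c) -> (freed c); heap: [0-4 ALLOC][5-7 ALLOC][8-25 FREE]
Op 5: free(b) -> (freed b); heap: [0-4 ALLOC][5-25 FREE]
Op 6: a = realloc(a, 6) -> a = 0; heap: [0-5 ALLOC][6-25 FREE]
Op 7: a = realloc(a, 5) -> a = 0; heap: [0-4 ALLOC][5-25 FREE]
Op 8: a = realloc(a, 11) -> a = 0; heap: [0-10 ALLOC][11-25 FREE]
malloc(6): first-fit scan over [0-10 ALLOC][11-25 FREE] -> 11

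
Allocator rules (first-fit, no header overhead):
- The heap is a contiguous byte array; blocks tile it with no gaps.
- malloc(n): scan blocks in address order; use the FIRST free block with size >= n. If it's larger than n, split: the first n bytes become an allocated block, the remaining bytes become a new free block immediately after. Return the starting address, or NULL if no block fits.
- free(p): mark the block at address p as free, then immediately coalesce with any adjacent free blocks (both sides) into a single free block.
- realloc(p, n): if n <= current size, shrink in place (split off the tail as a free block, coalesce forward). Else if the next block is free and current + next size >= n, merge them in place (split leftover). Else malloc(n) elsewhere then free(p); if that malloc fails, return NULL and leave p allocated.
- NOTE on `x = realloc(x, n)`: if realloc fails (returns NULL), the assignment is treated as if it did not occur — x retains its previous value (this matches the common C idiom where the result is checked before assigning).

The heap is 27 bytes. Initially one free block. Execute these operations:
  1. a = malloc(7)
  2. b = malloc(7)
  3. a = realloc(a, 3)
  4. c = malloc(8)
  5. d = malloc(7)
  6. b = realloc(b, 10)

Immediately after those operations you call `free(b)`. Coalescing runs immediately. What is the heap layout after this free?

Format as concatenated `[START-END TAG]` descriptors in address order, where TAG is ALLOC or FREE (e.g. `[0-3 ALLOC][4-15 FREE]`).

Op 1: a = malloc(7) -> a = 0; heap: [0-6 ALLOC][7-26 FREE]
Op 2: b = malloc(7) -> b = 7; heap: [0-6 ALLOC][7-13 ALLOC][14-26 FREE]
Op 3: a = realloc(a, 3) -> a = 0; heap: [0-2 ALLOC][3-6 FREE][7-13 ALLOC][14-26 FREE]
Op 4: c = malloc(8) -> c = 14; heap: [0-2 ALLOC][3-6 FREE][7-13 ALLOC][14-21 ALLOC][22-26 FREE]
Op 5: d = malloc(7) -> d = NULL; heap: [0-2 ALLOC][3-6 FREE][7-13 ALLOC][14-21 ALLOC][22-26 FREE]
Op 6: b = realloc(b, 10) -> NULL (b unchanged); heap: [0-2 ALLOC][3-6 FREE][7-13 ALLOC][14-21 ALLOC][22-26 FREE]
free(b): b = 7 -> block [7-13 ALLOC]; mark free, coalesce with adjacent free neighbors -> [0-2 ALLOC][3-13 FREE][14-21 ALLOC][22-26 FREE]

Answer: [0-2 ALLOC][3-13 FREE][14-21 ALLOC][22-26 FREE]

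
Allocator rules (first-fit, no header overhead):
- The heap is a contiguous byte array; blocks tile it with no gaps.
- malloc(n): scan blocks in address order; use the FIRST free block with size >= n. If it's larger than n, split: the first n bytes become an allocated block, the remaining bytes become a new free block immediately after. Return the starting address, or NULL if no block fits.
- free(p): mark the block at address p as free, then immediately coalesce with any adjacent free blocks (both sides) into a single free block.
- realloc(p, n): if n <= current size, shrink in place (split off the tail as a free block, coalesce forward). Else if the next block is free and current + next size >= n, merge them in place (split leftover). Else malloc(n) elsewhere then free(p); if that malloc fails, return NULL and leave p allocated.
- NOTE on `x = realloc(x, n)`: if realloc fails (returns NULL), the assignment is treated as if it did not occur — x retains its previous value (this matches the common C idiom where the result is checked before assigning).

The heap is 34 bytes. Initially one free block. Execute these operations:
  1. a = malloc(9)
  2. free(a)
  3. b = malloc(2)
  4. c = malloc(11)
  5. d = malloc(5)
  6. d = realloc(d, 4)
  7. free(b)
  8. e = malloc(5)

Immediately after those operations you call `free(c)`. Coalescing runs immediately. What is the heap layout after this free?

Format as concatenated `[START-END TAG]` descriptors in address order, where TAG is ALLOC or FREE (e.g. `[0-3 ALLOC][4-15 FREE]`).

Op 1: a = malloc(9) -> a = 0; heap: [0-8 ALLOC][9-33 FREE]
Op 2: free(a) -> (freed a); heap: [0-33 FREE]
Op 3: b = malloc(2) -> b = 0; heap: [0-1 ALLOC][2-33 FREE]
Op 4: c = malloc(11) -> c = 2; heap: [0-1 ALLOC][2-12 ALLOC][13-33 FREE]
Op 5: d = malloc(5) -> d = 13; heap: [0-1 ALLOC][2-12 ALLOC][13-17 ALLOC][18-33 FREE]
Op 6: d = realloc(d, 4) -> d = 13; heap: [0-1 ALLOC][2-12 ALLOC][13-16 ALLOC][17-33 FREE]
Op 7: free(b) -> (freed b); heap: [0-1 FREE][2-12 ALLOC][13-16 ALLOC][17-33 FREE]
Op 8: e = malloc(5) -> e = 17; heap: [0-1 FREE][2-12 ALLOC][13-16 ALLOC][17-21 ALLOC][22-33 FREE]
free(c): c = 2 -> block [2-12 ALLOC]; mark free, coalesce with adjacent free neighbors -> [0-12 FREE][13-16 ALLOC][17-21 ALLOC][22-33 FREE]

Answer: [0-12 FREE][13-16 ALLOC][17-21 ALLOC][22-33 FREE]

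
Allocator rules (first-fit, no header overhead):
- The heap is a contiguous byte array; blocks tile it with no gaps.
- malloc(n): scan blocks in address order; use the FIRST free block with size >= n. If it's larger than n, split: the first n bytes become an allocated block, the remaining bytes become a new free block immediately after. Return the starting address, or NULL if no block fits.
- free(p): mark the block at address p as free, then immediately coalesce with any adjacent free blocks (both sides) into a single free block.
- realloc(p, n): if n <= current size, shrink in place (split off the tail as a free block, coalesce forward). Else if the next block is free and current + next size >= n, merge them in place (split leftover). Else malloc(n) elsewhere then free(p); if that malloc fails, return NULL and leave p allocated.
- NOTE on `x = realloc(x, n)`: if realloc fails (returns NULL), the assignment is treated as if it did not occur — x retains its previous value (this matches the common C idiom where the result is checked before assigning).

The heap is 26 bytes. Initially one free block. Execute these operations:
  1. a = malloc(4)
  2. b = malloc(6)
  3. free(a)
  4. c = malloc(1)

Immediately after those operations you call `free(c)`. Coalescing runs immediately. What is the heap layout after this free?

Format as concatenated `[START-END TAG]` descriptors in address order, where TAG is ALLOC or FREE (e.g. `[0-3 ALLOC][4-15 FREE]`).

Answer: [0-3 FREE][4-9 ALLOC][10-25 FREE]

Derivation:
Op 1: a = malloc(4) -> a = 0; heap: [0-3 ALLOC][4-25 FREE]
Op 2: b = malloc(6) -> b = 4; heap: [0-3 ALLOC][4-9 ALLOC][10-25 FREE]
Op 3: free(a) -> (freed a); heap: [0-3 FREE][4-9 ALLOC][10-25 FREE]
Op 4: c = malloc(1) -> c = 0; heap: [0-0 ALLOC][1-3 FREE][4-9 ALLOC][10-25 FREE]
free(c): c = 0 -> block [0-0 ALLOC]; mark free, coalesce with adjacent free neighbors -> [0-3 FREE][4-9 ALLOC][10-25 FREE]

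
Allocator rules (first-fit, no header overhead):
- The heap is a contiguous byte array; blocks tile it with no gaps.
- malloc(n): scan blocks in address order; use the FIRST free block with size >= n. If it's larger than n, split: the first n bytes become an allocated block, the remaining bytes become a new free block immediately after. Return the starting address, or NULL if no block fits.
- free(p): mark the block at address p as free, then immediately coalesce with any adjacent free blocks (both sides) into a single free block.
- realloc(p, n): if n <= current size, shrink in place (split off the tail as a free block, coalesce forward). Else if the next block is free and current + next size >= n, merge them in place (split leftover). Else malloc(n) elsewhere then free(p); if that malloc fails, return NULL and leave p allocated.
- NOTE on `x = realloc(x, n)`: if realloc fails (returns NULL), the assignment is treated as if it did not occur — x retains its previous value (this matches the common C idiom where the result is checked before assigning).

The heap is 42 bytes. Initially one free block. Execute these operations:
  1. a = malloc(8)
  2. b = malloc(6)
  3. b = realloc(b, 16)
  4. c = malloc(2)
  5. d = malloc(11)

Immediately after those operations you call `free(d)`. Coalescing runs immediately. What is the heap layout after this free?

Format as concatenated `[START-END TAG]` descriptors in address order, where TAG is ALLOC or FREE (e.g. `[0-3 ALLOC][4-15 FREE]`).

Op 1: a = malloc(8) -> a = 0; heap: [0-7 ALLOC][8-41 FREE]
Op 2: b = malloc(6) -> b = 8; heap: [0-7 ALLOC][8-13 ALLOC][14-41 FREE]
Op 3: b = realloc(b, 16) -> b = 8; heap: [0-7 ALLOC][8-23 ALLOC][24-41 FREE]
Op 4: c = malloc(2) -> c = 24; heap: [0-7 ALLOC][8-23 ALLOC][24-25 ALLOC][26-41 FREE]
Op 5: d = malloc(11) -> d = 26; heap: [0-7 ALLOC][8-23 ALLOC][24-25 ALLOC][26-36 ALLOC][37-41 FREE]
free(d): d = 26 -> block [26-36 ALLOC]; mark free, coalesce with adjacent free neighbors -> [0-7 ALLOC][8-23 ALLOC][24-25 ALLOC][26-41 FREE]

Answer: [0-7 ALLOC][8-23 ALLOC][24-25 ALLOC][26-41 FREE]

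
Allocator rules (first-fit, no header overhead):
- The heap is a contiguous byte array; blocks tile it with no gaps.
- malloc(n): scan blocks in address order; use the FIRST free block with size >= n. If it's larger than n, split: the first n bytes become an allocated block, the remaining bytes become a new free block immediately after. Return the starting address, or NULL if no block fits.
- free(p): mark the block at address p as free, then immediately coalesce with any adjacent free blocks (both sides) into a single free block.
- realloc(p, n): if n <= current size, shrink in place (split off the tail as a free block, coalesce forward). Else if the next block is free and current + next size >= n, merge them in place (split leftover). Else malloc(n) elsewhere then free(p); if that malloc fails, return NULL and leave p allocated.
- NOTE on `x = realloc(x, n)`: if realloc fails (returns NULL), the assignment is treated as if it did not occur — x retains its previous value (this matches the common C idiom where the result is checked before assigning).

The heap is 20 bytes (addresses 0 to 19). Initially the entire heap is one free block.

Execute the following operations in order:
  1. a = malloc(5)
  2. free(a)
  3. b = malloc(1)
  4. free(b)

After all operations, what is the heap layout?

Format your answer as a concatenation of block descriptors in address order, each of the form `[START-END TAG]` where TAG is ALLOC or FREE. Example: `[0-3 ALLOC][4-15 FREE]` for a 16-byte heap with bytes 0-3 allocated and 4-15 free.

Answer: [0-19 FREE]

Derivation:
Op 1: a = malloc(5) -> a = 0; heap: [0-4 ALLOC][5-19 FREE]
Op 2: free(a) -> (freed a); heap: [0-19 FREE]
Op 3: b = malloc(1) -> b = 0; heap: [0-0 ALLOC][1-19 FREE]
Op 4: free(b) -> (freed b); heap: [0-19 FREE]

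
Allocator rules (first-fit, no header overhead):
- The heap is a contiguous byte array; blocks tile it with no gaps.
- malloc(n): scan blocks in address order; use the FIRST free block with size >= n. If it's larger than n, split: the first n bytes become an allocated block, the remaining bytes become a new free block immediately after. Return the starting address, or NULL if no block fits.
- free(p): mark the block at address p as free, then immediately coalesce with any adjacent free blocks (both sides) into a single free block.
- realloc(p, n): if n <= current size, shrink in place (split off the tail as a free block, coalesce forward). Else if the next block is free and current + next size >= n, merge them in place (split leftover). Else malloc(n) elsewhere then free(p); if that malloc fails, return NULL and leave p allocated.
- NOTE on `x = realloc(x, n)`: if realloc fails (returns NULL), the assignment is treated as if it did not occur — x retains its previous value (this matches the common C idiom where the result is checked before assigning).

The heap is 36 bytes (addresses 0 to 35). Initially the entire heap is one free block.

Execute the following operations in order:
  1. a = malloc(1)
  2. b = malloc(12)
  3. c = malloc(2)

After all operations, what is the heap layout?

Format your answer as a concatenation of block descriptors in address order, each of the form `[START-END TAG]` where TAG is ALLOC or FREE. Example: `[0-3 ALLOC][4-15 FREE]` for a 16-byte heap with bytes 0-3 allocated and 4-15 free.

Op 1: a = malloc(1) -> a = 0; heap: [0-0 ALLOC][1-35 FREE]
Op 2: b = malloc(12) -> b = 1; heap: [0-0 ALLOC][1-12 ALLOC][13-35 FREE]
Op 3: c = malloc(2) -> c = 13; heap: [0-0 ALLOC][1-12 ALLOC][13-14 ALLOC][15-35 FREE]

Answer: [0-0 ALLOC][1-12 ALLOC][13-14 ALLOC][15-35 FREE]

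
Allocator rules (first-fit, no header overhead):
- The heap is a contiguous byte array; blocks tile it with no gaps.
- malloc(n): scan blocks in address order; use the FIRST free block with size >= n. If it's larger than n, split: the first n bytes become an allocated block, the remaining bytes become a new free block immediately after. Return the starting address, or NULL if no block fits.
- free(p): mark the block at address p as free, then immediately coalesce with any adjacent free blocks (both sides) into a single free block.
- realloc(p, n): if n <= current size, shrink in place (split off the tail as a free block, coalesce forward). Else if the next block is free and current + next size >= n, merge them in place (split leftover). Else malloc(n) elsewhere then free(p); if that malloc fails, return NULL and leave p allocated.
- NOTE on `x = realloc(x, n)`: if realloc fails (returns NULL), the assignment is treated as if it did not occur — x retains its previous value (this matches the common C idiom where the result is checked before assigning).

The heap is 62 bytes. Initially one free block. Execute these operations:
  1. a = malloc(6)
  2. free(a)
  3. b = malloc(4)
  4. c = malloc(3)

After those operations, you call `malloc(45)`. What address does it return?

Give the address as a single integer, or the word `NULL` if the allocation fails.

Answer: 7

Derivation:
Op 1: a = malloc(6) -> a = 0; heap: [0-5 ALLOC][6-61 FREE]
Op 2: free(a) -> (freed a); heap: [0-61 FREE]
Op 3: b = malloc(4) -> b = 0; heap: [0-3 ALLOC][4-61 FREE]
Op 4: c = malloc(3) -> c = 4; heap: [0-3 ALLOC][4-6 ALLOC][7-61 FREE]
malloc(45): first-fit scan over [0-3 ALLOC][4-6 ALLOC][7-61 FREE] -> 7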